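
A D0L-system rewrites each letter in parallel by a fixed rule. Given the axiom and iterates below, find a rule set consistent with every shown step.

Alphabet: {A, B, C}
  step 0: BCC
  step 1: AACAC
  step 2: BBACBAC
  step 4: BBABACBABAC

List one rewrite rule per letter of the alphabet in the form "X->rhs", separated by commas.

  step 1 ⇒ step 2: AACAC ⇒ B·B·AC·B·AC
    A ↦ B
    C ↦ AC
  step 0 ⇒ step 1: BCC ⇒ A·AC·AC
    B ↦ A

A->B, B->A, C->AC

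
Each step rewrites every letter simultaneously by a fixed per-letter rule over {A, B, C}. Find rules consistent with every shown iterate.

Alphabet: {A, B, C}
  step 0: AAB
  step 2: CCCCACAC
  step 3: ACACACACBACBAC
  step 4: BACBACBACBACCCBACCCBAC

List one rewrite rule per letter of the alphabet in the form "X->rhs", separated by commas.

  step 3 ⇒ step 4: ACACACACBACBAC ⇒ B·AC·B·AC·B·AC·B·AC·CC·B·AC·CC·B·AC
    A ↦ B
    B ↦ CC
    C ↦ AC

A->B, B->CC, C->AC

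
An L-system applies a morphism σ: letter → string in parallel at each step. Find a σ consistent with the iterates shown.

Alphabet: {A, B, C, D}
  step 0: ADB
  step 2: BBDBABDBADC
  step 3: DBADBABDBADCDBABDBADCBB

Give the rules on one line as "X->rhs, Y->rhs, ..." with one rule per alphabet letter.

  step 2 ⇒ step 3: BBDBABDBADC ⇒ DBA·DBA·B·DBA·DC·DBA·B·DBA·DC·B·B
    A ↦ DC
    B ↦ DBA
    C ↦ B
    D ↦ B

A->DC, B->DBA, C->B, D->B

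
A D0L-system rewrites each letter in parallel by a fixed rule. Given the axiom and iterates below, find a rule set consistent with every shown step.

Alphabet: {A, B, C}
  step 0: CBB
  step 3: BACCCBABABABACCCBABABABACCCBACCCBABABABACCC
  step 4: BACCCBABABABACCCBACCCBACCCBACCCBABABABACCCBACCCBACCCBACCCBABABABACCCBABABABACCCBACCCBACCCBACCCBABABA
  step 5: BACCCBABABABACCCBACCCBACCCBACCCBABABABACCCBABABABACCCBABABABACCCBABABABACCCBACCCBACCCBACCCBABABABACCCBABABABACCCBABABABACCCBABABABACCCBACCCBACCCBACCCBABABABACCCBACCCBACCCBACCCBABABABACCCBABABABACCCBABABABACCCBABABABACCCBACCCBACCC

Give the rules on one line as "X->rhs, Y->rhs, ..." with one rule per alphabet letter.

A->CC, B->BAC, C->BA

  step 4 ⇒ step 5: BACCCBABABABACCCBACCCBACCCBACCCBABABABACCCBACCCBACCCBACCCBABABABACCCBABABABACCCBACCCBACCCBACCCBABABA ⇒ BAC·CC·BA·BA·BA·BAC·CC·BAC·CC·BAC·CC·BAC·CC·BA·BA·BA·BAC·CC·BA·BA·BA·BAC·CC·BA·BA·BA·BAC·CC·BA·BA·BA·BAC·CC·BAC·CC·BAC·CC·BAC·CC·BA·BA·BA·BAC·CC·BA·BA·BA·BAC·CC·BA·BA·BA·BAC·CC·BA·BA·BA·BAC·CC·BAC·CC·BAC·CC·BAC·CC·BA·BA·BA·BAC·CC·BAC·CC·BAC·CC·BAC·CC·BA·BA·BA·BAC·CC·BA·BA·BA·BAC·CC·BA·BA·BA·BAC·CC·BA·BA·BA·BAC·CC·BAC·CC·BAC·CC
    A ↦ CC
    B ↦ BAC
    C ↦ BA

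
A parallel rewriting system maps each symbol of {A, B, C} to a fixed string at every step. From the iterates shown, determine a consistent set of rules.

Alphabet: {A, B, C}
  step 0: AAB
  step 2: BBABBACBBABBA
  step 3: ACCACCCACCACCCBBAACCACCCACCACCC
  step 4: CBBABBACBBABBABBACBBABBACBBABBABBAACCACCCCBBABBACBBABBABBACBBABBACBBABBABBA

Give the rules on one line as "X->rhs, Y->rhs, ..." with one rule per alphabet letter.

A->C, B->ACC, C->BBA

  step 3 ⇒ step 4: ACCACCCACCACCCBBAACCACCCACCACCC ⇒ C·BBA·BBA·C·BBA·BBA·BBA·C·BBA·BBA·C·BBA·BBA·BBA·ACC·ACC·C·C·BBA·BBA·C·BBA·BBA·BBA·C·BBA·BBA·C·BBA·BBA·BBA
    A ↦ C
    B ↦ ACC
    C ↦ BBA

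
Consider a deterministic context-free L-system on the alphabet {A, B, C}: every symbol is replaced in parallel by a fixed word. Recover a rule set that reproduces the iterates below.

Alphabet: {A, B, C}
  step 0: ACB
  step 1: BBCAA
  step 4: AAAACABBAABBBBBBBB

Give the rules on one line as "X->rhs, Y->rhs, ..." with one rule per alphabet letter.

A->BB, B->A, C->CA

  step 0 ⇒ step 1: ACB ⇒ BB·CA·A
    A ↦ BB
    B ↦ A
    C ↦ CA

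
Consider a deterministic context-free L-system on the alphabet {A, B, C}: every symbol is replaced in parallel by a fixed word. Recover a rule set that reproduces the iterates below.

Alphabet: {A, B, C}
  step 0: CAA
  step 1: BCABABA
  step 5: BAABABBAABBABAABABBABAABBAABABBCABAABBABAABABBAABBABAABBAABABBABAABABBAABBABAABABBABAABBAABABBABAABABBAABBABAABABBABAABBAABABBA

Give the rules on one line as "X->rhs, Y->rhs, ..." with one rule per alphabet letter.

  step 0 ⇒ step 1: CAA ⇒ BCA·BA·BA
    A ↦ BA
    C ↦ BCA
    B ↦ AB  (constrained at step 1)

A->BA, B->AB, C->BCA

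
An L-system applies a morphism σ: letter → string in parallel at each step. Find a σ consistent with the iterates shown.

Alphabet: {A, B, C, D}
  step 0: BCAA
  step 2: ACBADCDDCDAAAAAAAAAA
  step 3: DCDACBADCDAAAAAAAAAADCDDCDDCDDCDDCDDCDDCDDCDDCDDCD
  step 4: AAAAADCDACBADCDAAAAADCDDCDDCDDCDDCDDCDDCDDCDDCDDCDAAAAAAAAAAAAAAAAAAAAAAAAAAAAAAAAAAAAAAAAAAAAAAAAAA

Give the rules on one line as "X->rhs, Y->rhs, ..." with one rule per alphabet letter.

A->DCD, B->CBA, C->A, D->AA

  step 3 ⇒ step 4: DCDACBADCDAAAAAAAAAADCDDCDDCDDCDDCDDCDDCDDCDDCDDCD ⇒ AA·A·AA·DCD·A·CBA·DCD·AA·A·AA·DCD·DCD·DCD·DCD·DCD·DCD·DCD·DCD·DCD·DCD·AA·A·AA·AA·A·AA·AA·A·AA·AA·A·AA·AA·A·AA·AA·A·AA·AA·A·AA·AA·A·AA·AA·A·AA·AA·A·AA
    A ↦ DCD
    B ↦ CBA
    C ↦ A
    D ↦ AA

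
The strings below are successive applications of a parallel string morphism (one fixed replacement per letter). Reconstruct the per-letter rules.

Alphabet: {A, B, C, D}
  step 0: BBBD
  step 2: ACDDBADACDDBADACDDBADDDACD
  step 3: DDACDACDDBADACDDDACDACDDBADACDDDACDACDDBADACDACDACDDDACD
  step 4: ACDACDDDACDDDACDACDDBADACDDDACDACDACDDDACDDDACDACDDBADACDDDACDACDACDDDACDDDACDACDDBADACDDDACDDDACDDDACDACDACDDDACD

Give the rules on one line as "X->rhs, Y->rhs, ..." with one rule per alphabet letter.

A->D, B->DBA, C->D, D->ACD

  step 3 ⇒ step 4: DDACDACDDBADACDDDACDACDDBADACDDDACDACDDBADACDACDACDDDACD ⇒ ACD·ACD·D·D·ACD·D·D·ACD·ACD·DBA·D·ACD·D·D·ACD·ACD·ACD·D·D·ACD·D·D·ACD·ACD·DBA·D·ACD·D·D·ACD·ACD·ACD·D·D·ACD·D·D·ACD·ACD·DBA·D·ACD·D·D·ACD·D·D·ACD·D·D·ACD·ACD·ACD·D·D·ACD
    A ↦ D
    B ↦ DBA
    C ↦ D
    D ↦ ACD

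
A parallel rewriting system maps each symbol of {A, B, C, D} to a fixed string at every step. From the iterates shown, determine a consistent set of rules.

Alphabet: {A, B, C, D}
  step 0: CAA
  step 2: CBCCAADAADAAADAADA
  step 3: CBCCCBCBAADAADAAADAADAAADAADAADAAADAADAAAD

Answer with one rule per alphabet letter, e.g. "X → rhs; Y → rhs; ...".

A->AAD, B->CC, C->CB, D->A

  step 2 ⇒ step 3: CBCCAADAADAAADAADA ⇒ CB·CC·CB·CB·AAD·AAD·A·AAD·AAD·A·AAD·AAD·AAD·A·AAD·AAD·A·AAD
    A ↦ AAD
    B ↦ CC
    C ↦ CB
    D ↦ A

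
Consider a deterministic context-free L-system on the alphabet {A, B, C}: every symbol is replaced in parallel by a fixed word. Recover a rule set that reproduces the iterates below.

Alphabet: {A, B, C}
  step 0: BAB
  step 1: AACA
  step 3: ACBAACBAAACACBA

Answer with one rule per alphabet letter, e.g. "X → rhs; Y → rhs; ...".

A->AC, B->A, C->BA

  step 0 ⇒ step 1: BAB ⇒ A·AC·A
    A ↦ AC
    B ↦ A
    C ↦ BA  (constrained at step 1)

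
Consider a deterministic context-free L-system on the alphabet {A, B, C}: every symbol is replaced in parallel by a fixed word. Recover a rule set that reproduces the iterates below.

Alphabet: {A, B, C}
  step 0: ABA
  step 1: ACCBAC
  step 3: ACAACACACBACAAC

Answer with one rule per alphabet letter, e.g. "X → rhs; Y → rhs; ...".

  step 0 ⇒ step 1: ABA ⇒ AC·CB·AC
    A ↦ AC
    B ↦ CB
    C ↦ A  (constrained at step 1)

A->AC, B->CB, C->A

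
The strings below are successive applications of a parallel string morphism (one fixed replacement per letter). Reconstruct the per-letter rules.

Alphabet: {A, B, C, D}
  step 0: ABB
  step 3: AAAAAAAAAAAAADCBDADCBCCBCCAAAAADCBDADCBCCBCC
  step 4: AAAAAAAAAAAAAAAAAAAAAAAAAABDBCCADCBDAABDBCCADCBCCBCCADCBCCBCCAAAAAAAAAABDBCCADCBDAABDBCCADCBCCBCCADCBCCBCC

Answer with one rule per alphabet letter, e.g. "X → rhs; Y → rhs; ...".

A->AA, B->ADC, C->BCC, D->BD

  step 3 ⇒ step 4: AAAAAAAAAAAAADCBDADCBCCBCCAAAAADCBDADCBCCBCC ⇒ AA·AA·AA·AA·AA·AA·AA·AA·AA·AA·AA·AA·AA·BD·BCC·ADC·BD·AA·BD·BCC·ADC·BCC·BCC·ADC·BCC·BCC·AA·AA·AA·AA·AA·BD·BCC·ADC·BD·AA·BD·BCC·ADC·BCC·BCC·ADC·BCC·BCC
    A ↦ AA
    B ↦ ADC
    C ↦ BCC
    D ↦ BD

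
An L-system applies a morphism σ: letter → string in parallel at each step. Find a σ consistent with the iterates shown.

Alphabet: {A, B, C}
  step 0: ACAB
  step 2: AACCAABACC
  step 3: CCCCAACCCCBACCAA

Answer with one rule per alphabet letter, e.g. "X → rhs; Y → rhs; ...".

A->CC, B->BA, C->A

  step 2 ⇒ step 3: AACCAABACC ⇒ CC·CC·A·A·CC·CC·BA·CC·A·A
    A ↦ CC
    B ↦ BA
    C ↦ A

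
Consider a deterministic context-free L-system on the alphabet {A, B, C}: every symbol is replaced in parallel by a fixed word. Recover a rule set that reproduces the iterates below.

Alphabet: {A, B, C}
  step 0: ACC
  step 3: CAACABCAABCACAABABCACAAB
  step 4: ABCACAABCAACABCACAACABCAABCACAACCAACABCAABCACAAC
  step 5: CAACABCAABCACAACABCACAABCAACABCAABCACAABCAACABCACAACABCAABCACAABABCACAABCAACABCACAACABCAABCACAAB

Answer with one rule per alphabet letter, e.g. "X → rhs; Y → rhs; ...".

A->CA, B->AC, C->AB

  step 4 ⇒ step 5: ABCACAABCAACABCACAACABCAABCACAACCAACABCAABCACAAC ⇒ CA·AC·AB·CA·AB·CA·CA·AC·AB·CA·CA·AB·CA·AC·AB·CA·AB·CA·CA·AB·CA·AC·AB·CA·CA·AC·AB·CA·AB·CA·CA·AB·AB·CA·CA·AB·CA·AC·AB·CA·CA·AC·AB·CA·AB·CA·CA·AB
    A ↦ CA
    B ↦ AC
    C ↦ AB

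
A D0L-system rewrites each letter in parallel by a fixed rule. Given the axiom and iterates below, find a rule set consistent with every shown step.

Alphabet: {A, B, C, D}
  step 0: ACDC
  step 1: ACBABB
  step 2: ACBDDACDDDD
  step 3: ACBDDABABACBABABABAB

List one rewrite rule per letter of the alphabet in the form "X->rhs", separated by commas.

  step 2 ⇒ step 3: ACBDDACDDDD ⇒ AC·B·DD·AB·AB·AC·B·AB·AB·AB·AB
    A ↦ AC
    B ↦ DD
    C ↦ B
    D ↦ AB

A->AC, B->DD, C->B, D->AB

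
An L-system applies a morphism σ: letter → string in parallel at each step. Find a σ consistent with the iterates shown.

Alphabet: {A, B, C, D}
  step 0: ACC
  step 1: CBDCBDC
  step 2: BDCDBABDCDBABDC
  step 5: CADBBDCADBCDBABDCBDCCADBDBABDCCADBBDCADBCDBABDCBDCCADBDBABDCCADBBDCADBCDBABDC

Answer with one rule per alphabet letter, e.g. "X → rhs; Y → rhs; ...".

A->C, B->DB, C->BDC, D->A

  step 1 ⇒ step 2: CBDCBDC ⇒ BDC·DB·A·BDC·DB·A·BDC
    B ↦ DB
    C ↦ BDC
    D ↦ A
  step 0 ⇒ step 1: ACC ⇒ C·BDC·BDC
    A ↦ C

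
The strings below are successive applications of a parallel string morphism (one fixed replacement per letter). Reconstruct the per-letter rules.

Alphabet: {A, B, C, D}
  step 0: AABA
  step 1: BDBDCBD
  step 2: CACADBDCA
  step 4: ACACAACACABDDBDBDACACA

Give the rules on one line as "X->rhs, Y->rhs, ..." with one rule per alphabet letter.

A->BD, B->C, C->DBD, D->A

  step 1 ⇒ step 2: BDBDCBD ⇒ C·A·C·A·DBD·C·A
    B ↦ C
    C ↦ DBD
    D ↦ A
  step 0 ⇒ step 1: AABA ⇒ BD·BD·C·BD
    A ↦ BD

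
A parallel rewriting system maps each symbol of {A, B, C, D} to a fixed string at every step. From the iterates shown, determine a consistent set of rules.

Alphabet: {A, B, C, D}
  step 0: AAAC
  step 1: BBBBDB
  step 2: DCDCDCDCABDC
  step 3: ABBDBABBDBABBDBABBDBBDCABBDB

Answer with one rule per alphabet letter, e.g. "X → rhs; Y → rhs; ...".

A->B, B->DC, C->BDB, D->AB

  step 2 ⇒ step 3: DCDCDCDCABDC ⇒ AB·BDB·AB·BDB·AB·BDB·AB·BDB·B·DC·AB·BDB
    A ↦ B
    B ↦ DC
    C ↦ BDB
    D ↦ AB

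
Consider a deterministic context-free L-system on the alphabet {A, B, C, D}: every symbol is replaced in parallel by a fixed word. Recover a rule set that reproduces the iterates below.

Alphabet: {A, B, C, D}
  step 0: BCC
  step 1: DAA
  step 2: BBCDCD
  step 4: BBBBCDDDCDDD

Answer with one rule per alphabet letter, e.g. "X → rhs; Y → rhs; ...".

  step 1 ⇒ step 2: DAA ⇒ BB·CD·CD
    A ↦ CD
    D ↦ BB
  step 0 ⇒ step 1: BCC ⇒ D·A·A
    B ↦ D
  step 0 ⇒ step 1: BCC ⇒ D·A·A
    C ↦ A

A->CD, B->D, C->A, D->BB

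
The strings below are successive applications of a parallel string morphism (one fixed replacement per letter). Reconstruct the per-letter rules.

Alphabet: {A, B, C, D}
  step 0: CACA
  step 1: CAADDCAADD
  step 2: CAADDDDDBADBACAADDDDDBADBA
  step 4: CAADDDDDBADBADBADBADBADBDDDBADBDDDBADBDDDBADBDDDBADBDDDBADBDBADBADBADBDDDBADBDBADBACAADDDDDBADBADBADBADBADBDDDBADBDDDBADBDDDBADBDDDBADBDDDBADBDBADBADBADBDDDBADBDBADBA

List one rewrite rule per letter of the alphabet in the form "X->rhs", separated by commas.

  step 1 ⇒ step 2: CAADDCAADD ⇒ CAA·DD·DD·DBA·DBA·CAA·DD·DD·DBA·DBA
    A ↦ DD
    C ↦ CAA
    D ↦ DBA
    B ↦ DB  (constrained at step 2)

A->DD, B->DB, C->CAA, D->DBA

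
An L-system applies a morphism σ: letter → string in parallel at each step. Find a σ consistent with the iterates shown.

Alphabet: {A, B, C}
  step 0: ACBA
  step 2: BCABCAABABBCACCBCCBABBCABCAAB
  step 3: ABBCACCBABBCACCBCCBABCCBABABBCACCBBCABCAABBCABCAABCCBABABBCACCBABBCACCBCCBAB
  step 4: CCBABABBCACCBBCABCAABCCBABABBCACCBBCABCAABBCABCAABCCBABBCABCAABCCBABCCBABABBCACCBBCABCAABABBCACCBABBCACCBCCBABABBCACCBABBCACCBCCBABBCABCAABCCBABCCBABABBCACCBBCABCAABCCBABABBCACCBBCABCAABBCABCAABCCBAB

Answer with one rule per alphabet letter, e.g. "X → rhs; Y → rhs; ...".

A->CCB, B->AB, C->BCA

  step 3 ⇒ step 4: ABBCACCBABBCACCBCCBABCCBABABBCACCBBCABCAABBCABCAABCCBABABBCACCBABBCACCBCCBAB ⇒ CCB·AB·AB·BCA·CCB·BCA·BCA·AB·CCB·AB·AB·BCA·CCB·BCA·BCA·AB·BCA·BCA·AB·CCB·AB·BCA·BCA·AB·CCB·AB·CCB·AB·AB·BCA·CCB·BCA·BCA·AB·AB·BCA·CCB·AB·BCA·CCB·CCB·AB·AB·BCA·CCB·AB·BCA·CCB·CCB·AB·BCA·BCA·AB·CCB·AB·CCB·AB·AB·BCA·CCB·BCA·BCA·AB·CCB·AB·AB·BCA·CCB·BCA·BCA·AB·BCA·BCA·AB·CCB·AB
    A ↦ CCB
    B ↦ AB
    C ↦ BCA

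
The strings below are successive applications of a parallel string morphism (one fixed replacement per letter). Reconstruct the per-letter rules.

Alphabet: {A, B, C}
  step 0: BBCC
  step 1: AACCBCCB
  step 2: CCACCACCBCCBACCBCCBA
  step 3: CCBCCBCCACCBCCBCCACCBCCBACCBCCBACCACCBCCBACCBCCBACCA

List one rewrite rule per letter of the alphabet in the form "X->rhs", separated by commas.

A->CCA, B->A, C->CCB

  step 2 ⇒ step 3: CCACCACCBCCBACCBCCBA ⇒ CCB·CCB·CCA·CCB·CCB·CCA·CCB·CCB·A·CCB·CCB·A·CCA·CCB·CCB·A·CCB·CCB·A·CCA
    A ↦ CCA
    B ↦ A
    C ↦ CCB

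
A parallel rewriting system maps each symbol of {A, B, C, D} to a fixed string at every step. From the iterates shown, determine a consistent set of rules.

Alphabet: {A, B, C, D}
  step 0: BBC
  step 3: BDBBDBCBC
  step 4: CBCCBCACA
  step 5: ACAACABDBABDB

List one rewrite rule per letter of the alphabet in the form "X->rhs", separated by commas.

A->BDB, B->C, C->A, D->B

  step 4 ⇒ step 5: CBCCBCACA ⇒ A·C·A·A·C·A·BDB·A·BDB
    A ↦ BDB
    B ↦ C
    C ↦ A
  step 3 ⇒ step 4: BDBBDBCBC ⇒ C·B·C·C·B·C·A·C·A
    D ↦ B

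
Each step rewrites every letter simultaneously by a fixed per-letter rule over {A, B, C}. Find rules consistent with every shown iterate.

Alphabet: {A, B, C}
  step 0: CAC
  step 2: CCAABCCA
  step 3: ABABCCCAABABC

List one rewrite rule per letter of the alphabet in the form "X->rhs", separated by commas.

  step 2 ⇒ step 3: CCAABCCA ⇒ AB·AB·C·C·CA·AB·AB·C
    A ↦ C
    B ↦ CA
    C ↦ AB

A->C, B->CA, C->AB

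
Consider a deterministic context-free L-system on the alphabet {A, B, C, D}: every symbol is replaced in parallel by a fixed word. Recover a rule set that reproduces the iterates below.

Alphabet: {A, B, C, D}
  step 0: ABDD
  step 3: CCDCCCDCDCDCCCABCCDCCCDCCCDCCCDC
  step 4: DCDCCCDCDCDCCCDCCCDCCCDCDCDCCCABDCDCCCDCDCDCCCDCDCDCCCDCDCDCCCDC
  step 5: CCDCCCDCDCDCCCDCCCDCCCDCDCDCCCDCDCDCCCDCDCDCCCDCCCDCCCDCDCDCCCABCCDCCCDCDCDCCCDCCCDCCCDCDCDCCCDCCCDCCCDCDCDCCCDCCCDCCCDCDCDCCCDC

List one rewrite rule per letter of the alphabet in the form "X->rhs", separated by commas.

  step 4 ⇒ step 5: DCDCCCDCDCDCCCDCCCDCCCDCDCDCCCABDCDCCCDCDCDCCCDCDCDCCCDCDCDCCCDC ⇒ CC·DC·CC·DC·DC·DC·CC·DC·CC·DC·CC·DC·DC·DC·CC·DC·DC·DC·CC·DC·DC·DC·CC·DC·CC·DC·CC·DC·DC·DC·CC·AB·CC·DC·CC·DC·DC·DC·CC·DC·CC·DC·CC·DC·DC·DC·CC·DC·CC·DC·CC·DC·DC·DC·CC·DC·CC·DC·CC·DC·DC·DC·CC·DC
    A ↦ CC
    B ↦ AB
    C ↦ DC
    D ↦ CC

A->CC, B->AB, C->DC, D->CC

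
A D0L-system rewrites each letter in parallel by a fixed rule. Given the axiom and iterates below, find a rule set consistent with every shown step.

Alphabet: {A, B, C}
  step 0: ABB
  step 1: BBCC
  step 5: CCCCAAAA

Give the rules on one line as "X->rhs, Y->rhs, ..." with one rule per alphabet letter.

  step 0 ⇒ step 1: ABB ⇒ BB·C·C
    A ↦ BB
    B ↦ C
    C ↦ A  (constrained at step 1)

A->BB, B->C, C->A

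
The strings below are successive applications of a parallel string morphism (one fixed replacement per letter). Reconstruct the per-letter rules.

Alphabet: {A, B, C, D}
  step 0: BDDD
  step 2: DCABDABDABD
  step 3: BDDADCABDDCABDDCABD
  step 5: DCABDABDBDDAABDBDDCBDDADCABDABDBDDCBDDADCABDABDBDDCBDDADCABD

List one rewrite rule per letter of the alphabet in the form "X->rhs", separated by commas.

A->DC, B->A, C->DA, D->BD

  step 2 ⇒ step 3: DCABDABDABD ⇒ BD·DA·DC·A·BD·DC·A·BD·DC·A·BD
    A ↦ DC
    B ↦ A
    C ↦ DA
    D ↦ BD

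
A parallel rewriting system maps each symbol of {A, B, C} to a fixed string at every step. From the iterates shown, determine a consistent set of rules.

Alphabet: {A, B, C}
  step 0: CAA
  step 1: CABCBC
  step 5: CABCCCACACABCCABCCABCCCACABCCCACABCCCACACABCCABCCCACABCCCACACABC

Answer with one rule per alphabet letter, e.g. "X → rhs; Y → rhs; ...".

A->BC, B->C, C->CA

  step 0 ⇒ step 1: CAA ⇒ CA·BC·BC
    A ↦ BC
    C ↦ CA
    B ↦ C  (constrained at step 1)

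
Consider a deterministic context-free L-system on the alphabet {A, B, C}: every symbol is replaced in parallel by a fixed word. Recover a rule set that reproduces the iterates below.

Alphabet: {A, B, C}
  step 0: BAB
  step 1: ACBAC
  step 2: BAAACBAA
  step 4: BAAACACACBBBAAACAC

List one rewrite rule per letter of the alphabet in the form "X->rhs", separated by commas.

  step 1 ⇒ step 2: ACBAC ⇒ B·AA·AC·B·AA
    A ↦ B
    B ↦ AC
    C ↦ AA

A->B, B->AC, C->AA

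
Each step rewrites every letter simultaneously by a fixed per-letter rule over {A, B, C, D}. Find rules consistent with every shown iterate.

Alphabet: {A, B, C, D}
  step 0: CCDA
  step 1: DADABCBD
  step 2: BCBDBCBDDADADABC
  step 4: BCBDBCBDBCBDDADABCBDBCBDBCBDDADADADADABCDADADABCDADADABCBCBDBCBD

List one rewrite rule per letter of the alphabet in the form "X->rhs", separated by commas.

  step 1 ⇒ step 2: DADABCBD ⇒ BC·BD·BC·BD·DA·DA·DA·BC
    A ↦ BD
    B ↦ DA
    C ↦ DA
    D ↦ BC

A->BD, B->DA, C->DA, D->BC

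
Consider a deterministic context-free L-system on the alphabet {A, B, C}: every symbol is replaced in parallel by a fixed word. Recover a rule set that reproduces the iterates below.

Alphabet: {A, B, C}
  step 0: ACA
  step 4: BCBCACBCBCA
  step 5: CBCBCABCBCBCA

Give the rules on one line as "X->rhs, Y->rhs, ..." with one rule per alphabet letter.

A->CA, B->C, C->B

  step 4 ⇒ step 5: BCBCACBCBCA ⇒ C·B·C·B·CA·B·C·B·C·B·CA
    A ↦ CA
    B ↦ C
    C ↦ B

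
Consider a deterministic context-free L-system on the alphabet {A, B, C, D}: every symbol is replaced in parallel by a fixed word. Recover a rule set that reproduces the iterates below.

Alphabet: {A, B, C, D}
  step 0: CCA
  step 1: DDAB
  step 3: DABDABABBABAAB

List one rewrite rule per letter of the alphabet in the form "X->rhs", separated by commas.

A->AB, B->BA, C->D, D->CA

  step 0 ⇒ step 1: CCA ⇒ D·D·AB
    A ↦ AB
    C ↦ D
    B ↦ BA  (constrained at step 1)
    D ↦ CA  (constrained at step 1)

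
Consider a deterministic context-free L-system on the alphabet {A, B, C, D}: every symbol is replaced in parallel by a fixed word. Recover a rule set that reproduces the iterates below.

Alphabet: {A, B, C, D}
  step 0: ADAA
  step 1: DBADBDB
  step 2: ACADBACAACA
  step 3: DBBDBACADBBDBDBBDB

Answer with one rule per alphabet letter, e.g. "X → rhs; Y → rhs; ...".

  step 2 ⇒ step 3: ACADBACAACA ⇒ DB·B·DB·A·CA·DB·B·DB·DB·B·DB
    A ↦ DB
    B ↦ CA
    C ↦ B
    D ↦ A

A->DB, B->CA, C->B, D->A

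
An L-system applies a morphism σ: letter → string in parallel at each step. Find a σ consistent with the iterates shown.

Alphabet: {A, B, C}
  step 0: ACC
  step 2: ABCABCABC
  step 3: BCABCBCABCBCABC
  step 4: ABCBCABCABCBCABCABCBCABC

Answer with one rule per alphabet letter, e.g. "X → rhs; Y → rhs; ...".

  step 3 ⇒ step 4: BCABCBCABCBCABC ⇒ A·BC·BC·A·BC·A·BC·BC·A·BC·A·BC·BC·A·BC
    A ↦ BC
    B ↦ A
    C ↦ BC

A->BC, B->A, C->BC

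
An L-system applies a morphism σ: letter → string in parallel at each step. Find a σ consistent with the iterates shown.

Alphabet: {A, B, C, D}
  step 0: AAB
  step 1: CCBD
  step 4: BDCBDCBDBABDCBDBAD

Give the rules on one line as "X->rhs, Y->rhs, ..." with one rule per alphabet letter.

A->C, B->BD, C->D, D->BA

  step 0 ⇒ step 1: AAB ⇒ C·C·BD
    A ↦ C
    B ↦ BD
    C ↦ D  (constrained at step 1)
    D ↦ BA  (constrained at step 1)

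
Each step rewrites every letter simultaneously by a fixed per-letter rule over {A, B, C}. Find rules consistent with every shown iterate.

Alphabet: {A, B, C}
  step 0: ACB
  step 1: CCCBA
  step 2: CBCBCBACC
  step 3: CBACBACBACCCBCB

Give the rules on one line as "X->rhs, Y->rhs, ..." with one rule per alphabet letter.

A->CC, B->A, C->CB

  step 2 ⇒ step 3: CBCBCBACC ⇒ CB·A·CB·A·CB·A·CC·CB·CB
    A ↦ CC
    B ↦ A
    C ↦ CB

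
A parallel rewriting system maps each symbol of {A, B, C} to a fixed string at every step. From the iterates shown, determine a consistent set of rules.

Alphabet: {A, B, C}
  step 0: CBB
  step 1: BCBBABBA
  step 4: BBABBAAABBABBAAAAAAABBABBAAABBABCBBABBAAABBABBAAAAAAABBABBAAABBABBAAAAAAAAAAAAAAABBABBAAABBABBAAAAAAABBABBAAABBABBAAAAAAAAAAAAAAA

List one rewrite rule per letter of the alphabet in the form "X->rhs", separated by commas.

  step 0 ⇒ step 1: CBB ⇒ BC·BBA·BBA
    B ↦ BBA
    C ↦ BC
    A ↦ AA  (constrained at step 1)

A->AA, B->BBA, C->BC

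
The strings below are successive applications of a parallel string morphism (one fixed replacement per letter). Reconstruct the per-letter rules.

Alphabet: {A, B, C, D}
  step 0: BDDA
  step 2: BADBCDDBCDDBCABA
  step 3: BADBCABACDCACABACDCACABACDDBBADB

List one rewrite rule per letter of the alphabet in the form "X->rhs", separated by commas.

A->DB, B->BA, C->CD, D->CA

  step 2 ⇒ step 3: BADBCDDBCDDBCABA ⇒ BA·DB·CA·BA·CD·CA·CA·BA·CD·CA·CA·BA·CD·DB·BA·DB
    A ↦ DB
    B ↦ BA
    C ↦ CD
    D ↦ CA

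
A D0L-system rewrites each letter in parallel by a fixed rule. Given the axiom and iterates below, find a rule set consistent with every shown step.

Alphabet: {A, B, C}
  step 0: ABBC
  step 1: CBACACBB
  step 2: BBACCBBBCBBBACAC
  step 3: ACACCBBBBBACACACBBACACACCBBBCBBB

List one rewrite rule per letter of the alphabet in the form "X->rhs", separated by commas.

  step 2 ⇒ step 3: BBACCBBBCBBBACAC ⇒ AC·AC·CB·BB·BB·AC·AC·AC·BB·AC·AC·AC·CB·BB·CB·BB
    A ↦ CB
    B ↦ AC
    C ↦ BB

A->CB, B->AC, C->BB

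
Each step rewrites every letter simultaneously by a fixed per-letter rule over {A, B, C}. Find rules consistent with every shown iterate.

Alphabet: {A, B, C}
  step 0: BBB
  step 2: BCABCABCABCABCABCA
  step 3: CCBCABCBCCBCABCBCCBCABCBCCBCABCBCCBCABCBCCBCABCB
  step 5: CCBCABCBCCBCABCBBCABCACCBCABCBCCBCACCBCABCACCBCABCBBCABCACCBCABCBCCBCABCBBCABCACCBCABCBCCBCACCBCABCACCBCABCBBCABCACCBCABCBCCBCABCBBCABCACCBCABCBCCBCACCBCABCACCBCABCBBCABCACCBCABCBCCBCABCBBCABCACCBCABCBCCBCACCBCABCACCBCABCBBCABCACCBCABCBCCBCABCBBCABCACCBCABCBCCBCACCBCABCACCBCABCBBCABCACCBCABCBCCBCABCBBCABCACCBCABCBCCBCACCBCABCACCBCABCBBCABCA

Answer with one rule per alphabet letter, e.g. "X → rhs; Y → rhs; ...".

A->BCB, B->CC, C->BCA

  step 2 ⇒ step 3: BCABCABCABCABCABCA ⇒ CC·BCA·BCB·CC·BCA·BCB·CC·BCA·BCB·CC·BCA·BCB·CC·BCA·BCB·CC·BCA·BCB
    A ↦ BCB
    B ↦ CC
    C ↦ BCA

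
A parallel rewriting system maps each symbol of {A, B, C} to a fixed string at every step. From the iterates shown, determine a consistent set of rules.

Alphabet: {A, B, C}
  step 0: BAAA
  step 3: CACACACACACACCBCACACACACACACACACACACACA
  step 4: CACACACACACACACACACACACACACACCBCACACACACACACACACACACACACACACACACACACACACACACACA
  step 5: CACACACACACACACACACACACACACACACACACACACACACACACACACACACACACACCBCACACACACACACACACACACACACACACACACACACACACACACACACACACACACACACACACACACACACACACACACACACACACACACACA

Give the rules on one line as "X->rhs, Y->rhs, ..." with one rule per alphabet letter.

  step 4 ⇒ step 5: CACACACACACACACACACACACACACACCBCACACACACACACACACACACACACACACACACACACACACACACACA ⇒ CA·CA·CA·CA·CA·CA·CA·CA·CA·CA·CA·CA·CA·CA·CA·CA·CA·CA·CA·CA·CA·CA·CA·CA·CA·CA·CA·CA·CA·CA·CCB·CA·CA·CA·CA·CA·CA·CA·CA·CA·CA·CA·CA·CA·CA·CA·CA·CA·CA·CA·CA·CA·CA·CA·CA·CA·CA·CA·CA·CA·CA·CA·CA·CA·CA·CA·CA·CA·CA·CA·CA·CA·CA·CA·CA·CA·CA·CA·CA
    A ↦ CA
    B ↦ CCB
    C ↦ CA

A->CA, B->CCB, C->CA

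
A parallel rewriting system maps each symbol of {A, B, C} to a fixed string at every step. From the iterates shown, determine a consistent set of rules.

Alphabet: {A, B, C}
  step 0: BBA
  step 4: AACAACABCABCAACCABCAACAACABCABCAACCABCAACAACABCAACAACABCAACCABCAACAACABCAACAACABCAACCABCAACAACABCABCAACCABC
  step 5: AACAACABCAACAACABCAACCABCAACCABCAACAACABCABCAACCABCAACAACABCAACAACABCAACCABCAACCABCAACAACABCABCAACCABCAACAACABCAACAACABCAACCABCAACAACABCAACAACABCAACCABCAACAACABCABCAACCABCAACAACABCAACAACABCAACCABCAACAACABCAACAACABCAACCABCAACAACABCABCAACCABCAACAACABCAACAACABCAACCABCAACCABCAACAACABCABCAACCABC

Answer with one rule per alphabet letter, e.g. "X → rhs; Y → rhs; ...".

A->AAC, B->C, C->ABC

  step 4 ⇒ step 5: AACAACABCABCAACCABCAACAACABCABCAACCABCAACAACABCAACAACABCAACCABCAACAACABCAACAACABCAACCABCAACAACABCABCAACCABC ⇒ AAC·AAC·ABC·AAC·AAC·ABC·AAC·C·ABC·AAC·C·ABC·AAC·AAC·ABC·ABC·AAC·C·ABC·AAC·AAC·ABC·AAC·AAC·ABC·AAC·C·ABC·AAC·C·ABC·AAC·AAC·ABC·ABC·AAC·C·ABC·AAC·AAC·ABC·AAC·AAC·ABC·AAC·C·ABC·AAC·AAC·ABC·AAC·AAC·ABC·AAC·C·ABC·AAC·AAC·ABC·ABC·AAC·C·ABC·AAC·AAC·ABC·AAC·AAC·ABC·AAC·C·ABC·AAC·AAC·ABC·AAC·AAC·ABC·AAC·C·ABC·AAC·AAC·ABC·ABC·AAC·C·ABC·AAC·AAC·ABC·AAC·AAC·ABC·AAC·C·ABC·AAC·C·ABC·AAC·AAC·ABC·ABC·AAC·C·ABC
    A ↦ AAC
    B ↦ C
    C ↦ ABC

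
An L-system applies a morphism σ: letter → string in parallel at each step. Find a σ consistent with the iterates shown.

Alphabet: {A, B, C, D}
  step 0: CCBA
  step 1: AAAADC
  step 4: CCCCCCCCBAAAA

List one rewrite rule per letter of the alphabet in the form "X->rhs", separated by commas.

  step 0 ⇒ step 1: CCBA ⇒ AA·AA·D·C
    A ↦ C
    B ↦ D
    C ↦ AA
    D ↦ B  (constrained at step 1)

A->C, B->D, C->AA, D->B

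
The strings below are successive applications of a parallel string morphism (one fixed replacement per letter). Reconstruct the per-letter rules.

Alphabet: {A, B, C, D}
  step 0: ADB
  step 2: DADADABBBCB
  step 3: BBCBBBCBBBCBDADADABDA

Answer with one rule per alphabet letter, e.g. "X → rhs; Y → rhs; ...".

A->B, B->DA, C->B, D->BBC

  step 2 ⇒ step 3: DADADABBBCB ⇒ BBC·B·BBC·B·BBC·B·DA·DA·DA·B·DA
    A ↦ B
    B ↦ DA
    C ↦ B
    D ↦ BBC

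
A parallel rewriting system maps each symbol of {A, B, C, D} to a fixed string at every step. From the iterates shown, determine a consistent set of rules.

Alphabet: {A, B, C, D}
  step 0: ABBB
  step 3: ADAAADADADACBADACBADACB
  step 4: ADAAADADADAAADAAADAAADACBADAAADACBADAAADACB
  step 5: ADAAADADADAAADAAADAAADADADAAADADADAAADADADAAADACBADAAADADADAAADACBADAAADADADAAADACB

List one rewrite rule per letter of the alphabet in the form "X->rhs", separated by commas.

  step 4 ⇒ step 5: ADAAADADADAAADAAADAAADACBADAAADACBADAAADACB ⇒ AD·AA·AD·AD·AD·AA·AD·AA·AD·AA·AD·AD·AD·AA·AD·AD·AD·AA·AD·AD·AD·AA·AD·A·CB·AD·AA·AD·AD·AD·AA·AD·A·CB·AD·AA·AD·AD·AD·AA·AD·A·CB
    A ↦ AD
    B ↦ CB
    C ↦ A
    D ↦ AA

A->AD, B->CB, C->A, D->AA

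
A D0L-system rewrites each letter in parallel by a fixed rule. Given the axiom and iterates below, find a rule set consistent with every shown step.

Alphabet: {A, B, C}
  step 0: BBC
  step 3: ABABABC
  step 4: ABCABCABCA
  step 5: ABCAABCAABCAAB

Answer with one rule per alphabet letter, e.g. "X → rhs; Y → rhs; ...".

A->AB, B->C, C->A

  step 4 ⇒ step 5: ABCABCABCA ⇒ AB·C·A·AB·C·A·AB·C·A·AB
    A ↦ AB
    B ↦ C
    C ↦ A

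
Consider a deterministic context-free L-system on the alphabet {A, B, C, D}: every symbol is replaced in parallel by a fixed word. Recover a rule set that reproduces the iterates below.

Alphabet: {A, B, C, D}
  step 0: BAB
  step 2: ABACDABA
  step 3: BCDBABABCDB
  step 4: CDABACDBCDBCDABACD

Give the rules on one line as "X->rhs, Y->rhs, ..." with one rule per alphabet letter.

  step 3 ⇒ step 4: BCDBABABCDB ⇒ CD·A·BA·CD·B·CD·B·CD·A·BA·CD
    A ↦ B
    B ↦ CD
    C ↦ A
    D ↦ BA

A->B, B->CD, C->A, D->BA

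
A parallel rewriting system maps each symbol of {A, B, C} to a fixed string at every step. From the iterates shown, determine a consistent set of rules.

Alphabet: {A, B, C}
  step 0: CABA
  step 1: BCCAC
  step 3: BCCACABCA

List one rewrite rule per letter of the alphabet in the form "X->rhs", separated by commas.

A->C, B->CA, C->B

  step 0 ⇒ step 1: CABA ⇒ B·C·CA·C
    A ↦ C
    B ↦ CA
    C ↦ B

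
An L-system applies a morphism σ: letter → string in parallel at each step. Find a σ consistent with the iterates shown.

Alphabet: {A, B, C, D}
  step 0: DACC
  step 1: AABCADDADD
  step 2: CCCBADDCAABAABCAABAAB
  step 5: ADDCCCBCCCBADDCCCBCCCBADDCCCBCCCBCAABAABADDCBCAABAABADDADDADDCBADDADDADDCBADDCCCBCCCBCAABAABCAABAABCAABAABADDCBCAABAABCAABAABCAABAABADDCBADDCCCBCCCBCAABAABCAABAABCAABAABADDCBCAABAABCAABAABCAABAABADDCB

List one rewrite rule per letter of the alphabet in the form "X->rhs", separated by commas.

A->C, B->CB, C->ADD, D->AAB

  step 1 ⇒ step 2: AABCADDADD ⇒ C·C·CB·ADD·C·AAB·AAB·C·AAB·AAB
    A ↦ C
    B ↦ CB
    C ↦ ADD
    D ↦ AAB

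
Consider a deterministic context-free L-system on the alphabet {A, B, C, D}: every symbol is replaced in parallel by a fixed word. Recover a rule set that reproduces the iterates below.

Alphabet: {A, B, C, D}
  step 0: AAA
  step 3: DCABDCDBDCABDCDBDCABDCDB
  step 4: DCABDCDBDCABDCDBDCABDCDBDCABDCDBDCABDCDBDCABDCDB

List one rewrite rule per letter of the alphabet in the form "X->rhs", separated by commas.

A->DC, B->DB, C->AB, D->DC

  step 3 ⇒ step 4: DCABDCDBDCABDCDBDCABDCDB ⇒ DC·AB·DC·DB·DC·AB·DC·DB·DC·AB·DC·DB·DC·AB·DC·DB·DC·AB·DC·DB·DC·AB·DC·DB
    A ↦ DC
    B ↦ DB
    C ↦ AB
    D ↦ DC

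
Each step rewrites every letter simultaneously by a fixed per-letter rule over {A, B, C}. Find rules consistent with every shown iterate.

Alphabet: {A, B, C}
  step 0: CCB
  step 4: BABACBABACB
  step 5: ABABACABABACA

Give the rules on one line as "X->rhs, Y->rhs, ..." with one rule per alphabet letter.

A->B, B->A, C->AC

  step 4 ⇒ step 5: BABACBABACB ⇒ A·B·A·B·AC·A·B·A·B·AC·A
    A ↦ B
    B ↦ A
    C ↦ AC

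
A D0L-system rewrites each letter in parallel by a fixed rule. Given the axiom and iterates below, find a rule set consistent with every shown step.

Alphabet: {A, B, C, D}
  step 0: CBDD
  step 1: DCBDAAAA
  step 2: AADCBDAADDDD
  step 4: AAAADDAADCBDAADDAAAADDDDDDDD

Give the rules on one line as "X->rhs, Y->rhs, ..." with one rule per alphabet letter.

  step 1 ⇒ step 2: DCBDAAAA ⇒ AA·DC·BD·AA·D·D·D·D
    A ↦ D
    B ↦ BD
    C ↦ DC
    D ↦ AA

A->D, B->BD, C->DC, D->AA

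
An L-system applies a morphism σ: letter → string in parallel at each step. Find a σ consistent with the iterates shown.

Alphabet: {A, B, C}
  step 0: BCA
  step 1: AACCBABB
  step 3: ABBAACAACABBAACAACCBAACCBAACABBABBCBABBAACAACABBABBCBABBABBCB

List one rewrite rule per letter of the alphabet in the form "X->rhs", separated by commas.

A->ABB, B->AAC, C->CB

  step 0 ⇒ step 1: BCA ⇒ AAC·CB·ABB
    A ↦ ABB
    B ↦ AAC
    C ↦ CB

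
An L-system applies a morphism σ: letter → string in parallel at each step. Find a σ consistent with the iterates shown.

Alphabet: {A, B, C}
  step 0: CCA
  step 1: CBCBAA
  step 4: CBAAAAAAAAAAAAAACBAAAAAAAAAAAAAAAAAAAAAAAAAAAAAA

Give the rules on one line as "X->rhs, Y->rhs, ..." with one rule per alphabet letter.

  step 0 ⇒ step 1: CCA ⇒ CB·CB·AA
    A ↦ AA
    C ↦ CB
    B ↦ AA  (constrained at step 1)

A->AA, B->AA, C->CB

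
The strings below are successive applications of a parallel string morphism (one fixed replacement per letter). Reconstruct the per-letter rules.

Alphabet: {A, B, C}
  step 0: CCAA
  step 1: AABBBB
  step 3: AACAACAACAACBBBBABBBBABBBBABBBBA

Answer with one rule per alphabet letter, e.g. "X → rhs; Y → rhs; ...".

A->BB, B->AAC, C->A

  step 0 ⇒ step 1: CCAA ⇒ A·A·BB·BB
    A ↦ BB
    C ↦ A
    B ↦ AAC  (constrained at step 1)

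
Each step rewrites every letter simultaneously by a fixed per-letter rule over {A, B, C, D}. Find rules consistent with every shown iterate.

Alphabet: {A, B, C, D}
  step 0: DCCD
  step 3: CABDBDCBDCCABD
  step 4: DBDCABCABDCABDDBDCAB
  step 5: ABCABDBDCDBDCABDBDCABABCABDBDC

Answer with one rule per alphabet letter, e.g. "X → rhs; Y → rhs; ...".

  step 4 ⇒ step 5: DBDCABCABDCABDDBDCAB ⇒ AB·C·AB·D·BD·C·D·BD·C·AB·D·BD·C·AB·AB·C·AB·D·BD·C
    A ↦ BD
    B ↦ C
    C ↦ D
    D ↦ AB

A->BD, B->C, C->D, D->AB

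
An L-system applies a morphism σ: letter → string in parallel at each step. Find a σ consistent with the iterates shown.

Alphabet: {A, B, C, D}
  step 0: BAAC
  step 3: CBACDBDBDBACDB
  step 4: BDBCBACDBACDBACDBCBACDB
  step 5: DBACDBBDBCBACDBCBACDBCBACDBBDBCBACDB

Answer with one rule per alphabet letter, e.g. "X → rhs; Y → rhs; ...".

  step 4 ⇒ step 5: BDBCBACDBACDBACDBCBACDB ⇒ DB·AC·DB·B·DB·C·B·AC·DB·C·B·AC·DB·C·B·AC·DB·B·DB·C·B·AC·DB
    A ↦ C
    B ↦ DB
    C ↦ B
    D ↦ AC

A->C, B->DB, C->B, D->AC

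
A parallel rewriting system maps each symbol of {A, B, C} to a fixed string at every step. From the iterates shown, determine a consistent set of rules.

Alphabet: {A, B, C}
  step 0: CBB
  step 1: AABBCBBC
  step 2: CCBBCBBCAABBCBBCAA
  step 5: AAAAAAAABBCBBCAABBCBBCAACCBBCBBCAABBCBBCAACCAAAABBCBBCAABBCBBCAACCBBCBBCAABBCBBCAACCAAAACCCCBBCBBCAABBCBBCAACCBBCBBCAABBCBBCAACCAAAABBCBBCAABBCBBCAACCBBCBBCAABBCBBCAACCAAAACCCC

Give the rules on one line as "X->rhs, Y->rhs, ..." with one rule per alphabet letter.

A->C, B->BBC, C->AA

  step 1 ⇒ step 2: AABBCBBC ⇒ C·C·BBC·BBC·AA·BBC·BBC·AA
    A ↦ C
    B ↦ BBC
    C ↦ AA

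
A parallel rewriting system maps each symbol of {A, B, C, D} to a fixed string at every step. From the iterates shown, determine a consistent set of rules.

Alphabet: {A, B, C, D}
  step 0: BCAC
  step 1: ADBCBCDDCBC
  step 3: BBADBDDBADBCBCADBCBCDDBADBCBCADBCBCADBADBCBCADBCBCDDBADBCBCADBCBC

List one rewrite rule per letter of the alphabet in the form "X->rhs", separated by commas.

A->DD, B->ADB, C->CBC, D->B

  step 0 ⇒ step 1: BCAC ⇒ ADB·CBC·DD·CBC
    A ↦ DD
    B ↦ ADB
    C ↦ CBC
    D ↦ B  (constrained at step 1)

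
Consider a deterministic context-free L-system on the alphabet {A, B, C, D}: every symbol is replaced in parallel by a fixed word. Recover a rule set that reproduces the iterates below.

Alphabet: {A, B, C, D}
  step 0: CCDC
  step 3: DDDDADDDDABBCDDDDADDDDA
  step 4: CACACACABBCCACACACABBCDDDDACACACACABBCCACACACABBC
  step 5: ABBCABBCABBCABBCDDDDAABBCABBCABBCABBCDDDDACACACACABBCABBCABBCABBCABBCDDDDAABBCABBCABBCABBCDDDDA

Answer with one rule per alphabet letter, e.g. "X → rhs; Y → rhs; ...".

A->BBC, B->DD, C->A, D->CA

  step 4 ⇒ step 5: CACACACABBCCACACACABBCDDDDACACACACABBCCACACACABBC ⇒ A·BBC·A·BBC·A·BBC·A·BBC·DD·DD·A·A·BBC·A·BBC·A·BBC·A·BBC·DD·DD·A·CA·CA·CA·CA·BBC·A·BBC·A·BBC·A·BBC·A·BBC·DD·DD·A·A·BBC·A·BBC·A·BBC·A·BBC·DD·DD·A
    A ↦ BBC
    B ↦ DD
    C ↦ A
    D ↦ CA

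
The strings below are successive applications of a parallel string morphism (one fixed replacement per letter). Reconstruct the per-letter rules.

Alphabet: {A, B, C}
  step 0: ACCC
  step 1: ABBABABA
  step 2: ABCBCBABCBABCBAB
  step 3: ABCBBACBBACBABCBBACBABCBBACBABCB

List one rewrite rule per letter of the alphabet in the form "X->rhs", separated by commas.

  step 2 ⇒ step 3: ABCBCBABCBABCBAB ⇒ AB·CB·BA·CB·BA·CB·AB·CB·BA·CB·AB·CB·BA·CB·AB·CB
    A ↦ AB
    B ↦ CB
    C ↦ BA

A->AB, B->CB, C->BA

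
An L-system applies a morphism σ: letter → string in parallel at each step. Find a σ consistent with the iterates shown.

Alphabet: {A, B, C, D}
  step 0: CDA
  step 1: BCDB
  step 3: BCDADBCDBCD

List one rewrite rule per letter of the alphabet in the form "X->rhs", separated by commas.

  step 0 ⇒ step 1: CDA ⇒ B·CD·B
    A ↦ B
    C ↦ B
    D ↦ CD
    B ↦ AD  (constrained at step 1)

A->B, B->AD, C->B, D->CD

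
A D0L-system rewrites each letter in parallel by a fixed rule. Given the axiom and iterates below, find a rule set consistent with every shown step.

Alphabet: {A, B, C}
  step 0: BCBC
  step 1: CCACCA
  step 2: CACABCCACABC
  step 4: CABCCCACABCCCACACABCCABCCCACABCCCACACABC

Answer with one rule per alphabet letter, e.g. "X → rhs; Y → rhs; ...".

A->BC, B->C, C->CA

  step 1 ⇒ step 2: CCACCA ⇒ CA·CA·BC·CA·CA·BC
    A ↦ BC
    C ↦ CA
  step 0 ⇒ step 1: BCBC ⇒ C·CA·C·CA
    B ↦ C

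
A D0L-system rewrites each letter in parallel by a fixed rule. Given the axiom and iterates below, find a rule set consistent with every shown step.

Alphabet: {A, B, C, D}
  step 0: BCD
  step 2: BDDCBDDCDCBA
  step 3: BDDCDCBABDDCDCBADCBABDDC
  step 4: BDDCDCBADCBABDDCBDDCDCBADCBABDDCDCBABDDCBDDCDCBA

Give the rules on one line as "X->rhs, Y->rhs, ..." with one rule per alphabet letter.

  step 3 ⇒ step 4: BDDCDCBABDDCDCBADCBABDDC ⇒ BD·DC·DC·BA·DC·BA·BD·DC·BD·DC·DC·BA·DC·BA·BD·DC·DC·BA·BD·DC·BD·DC·DC·BA
    A ↦ DC
    B ↦ BD
    C ↦ BA
    D ↦ DC

A->DC, B->BD, C->BA, D->DC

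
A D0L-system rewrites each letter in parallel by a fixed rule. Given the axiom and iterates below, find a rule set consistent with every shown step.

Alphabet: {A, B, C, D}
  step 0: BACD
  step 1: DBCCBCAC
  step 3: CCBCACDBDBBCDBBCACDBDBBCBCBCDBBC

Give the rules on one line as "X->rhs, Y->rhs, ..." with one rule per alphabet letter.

A->CC, B->DB, C->BC, D->AC

  step 0 ⇒ step 1: BACD ⇒ DB·CC·BC·AC
    A ↦ CC
    B ↦ DB
    C ↦ BC
    D ↦ AC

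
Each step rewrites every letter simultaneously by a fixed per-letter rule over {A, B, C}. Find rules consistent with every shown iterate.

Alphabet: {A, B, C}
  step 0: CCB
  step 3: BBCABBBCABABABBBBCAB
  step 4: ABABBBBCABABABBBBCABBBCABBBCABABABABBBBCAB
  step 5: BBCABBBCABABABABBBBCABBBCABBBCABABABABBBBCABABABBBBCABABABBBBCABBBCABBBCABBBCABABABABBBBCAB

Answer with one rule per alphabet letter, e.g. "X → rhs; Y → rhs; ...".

  step 4 ⇒ step 5: ABABBBBCABABABBBBCABBBCABBBCABABABABBBBCAB ⇒ BBC·AB·BBC·AB·AB·AB·AB·B·BBC·AB·BBC·AB·BBC·AB·AB·AB·AB·B·BBC·AB·AB·AB·B·BBC·AB·AB·AB·B·BBC·AB·BBC·AB·BBC·AB·BBC·AB·AB·AB·AB·B·BBC·AB
    A ↦ BBC
    B ↦ AB
    C ↦ B

A->BBC, B->AB, C->B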